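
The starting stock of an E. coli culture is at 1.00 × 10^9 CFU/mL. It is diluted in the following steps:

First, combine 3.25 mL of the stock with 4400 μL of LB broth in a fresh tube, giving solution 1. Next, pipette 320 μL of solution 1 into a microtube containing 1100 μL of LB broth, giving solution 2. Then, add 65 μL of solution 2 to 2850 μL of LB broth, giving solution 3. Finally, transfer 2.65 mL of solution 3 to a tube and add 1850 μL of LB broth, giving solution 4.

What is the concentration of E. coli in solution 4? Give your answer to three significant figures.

1.26 × 10^6 CFU/mL

Step 1: 3.25 mL + 4400 μL = 7.65 mL total → factor 7.65/3.25 = 2.3538
Step 2: 320 μL + 1100 μL = 1420 μL total → factor 1420/320 = 4.4375
Step 3: 65 μL + 2850 μL = 2915 μL total → factor 2915/65 = 44.846
Step 4: 2.65 mL + 1850 μL = 4.5 mL total → factor 4.5/2.65 = 1.6981
Overall dilution factor = 2.3538 × 4.4375 × 44.846 × 1.6981 = 795.44
Final = 1.00 × 10^9 CFU/mL / 795.44 = 1.26 × 10^6 CFU/mL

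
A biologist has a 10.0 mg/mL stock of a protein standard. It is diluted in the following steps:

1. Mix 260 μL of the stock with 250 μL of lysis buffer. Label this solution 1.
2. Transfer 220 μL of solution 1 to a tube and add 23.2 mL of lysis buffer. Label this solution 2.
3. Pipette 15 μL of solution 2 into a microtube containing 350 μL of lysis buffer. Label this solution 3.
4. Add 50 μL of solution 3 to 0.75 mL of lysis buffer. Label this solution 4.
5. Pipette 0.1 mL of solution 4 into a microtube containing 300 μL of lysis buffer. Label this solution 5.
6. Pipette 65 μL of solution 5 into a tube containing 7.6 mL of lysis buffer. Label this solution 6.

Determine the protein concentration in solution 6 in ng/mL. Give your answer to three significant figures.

Step 1: 260 μL + 250 μL = 510 μL total → factor 510/260 = 1.9615
Step 2: 220 μL + 23.2 mL = 23420 μL total → factor 23420/220 = 106.45
Step 3: 15 μL + 350 μL = 365 μL total → factor 365/15 = 24.333
Step 4: 50 μL + 0.75 mL = 800 μL total → factor 800/50 = 16
Step 5: 0.1 mL + 300 μL = 0.4 mL total → factor 0.4/0.1 = 4
Step 6: 65 μL + 7.6 mL = 7665 μL total → factor 7665/65 = 117.92
Overall dilution factor = 1.9615 × 106.45 × 24.333 × 16 × 4 × 117.92 = 3.8348 × 10^7
Final = 10.0 mg/mL / 3.8348 × 10^7 = 2.608 × 10^-7 mg/mL = 0.261 ng/mL

0.261 ng/mL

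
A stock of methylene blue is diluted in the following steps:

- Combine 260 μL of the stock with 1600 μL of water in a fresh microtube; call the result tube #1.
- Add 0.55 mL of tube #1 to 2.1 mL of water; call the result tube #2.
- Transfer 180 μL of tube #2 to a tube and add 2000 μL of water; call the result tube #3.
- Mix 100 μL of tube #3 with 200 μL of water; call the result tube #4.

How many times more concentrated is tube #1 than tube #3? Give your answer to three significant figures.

58.4

Step 1: 260 μL + 1600 μL = 1860 μL total → factor 1860/260 = 7.1538
Step 2: 0.55 mL + 2.1 mL = 2.65 mL total → factor 2.65/0.55 = 4.8182
Step 3: 180 μL + 2000 μL = 2180 μL total → factor 2180/180 = 12.111
Dilution factor to tube #1 = 7.1538; to tube #3 = 417.45
[tube #1]/[tube #3] = (factor to tube #3)/(factor to tube #1) = 417.45/7.1538 = 58.4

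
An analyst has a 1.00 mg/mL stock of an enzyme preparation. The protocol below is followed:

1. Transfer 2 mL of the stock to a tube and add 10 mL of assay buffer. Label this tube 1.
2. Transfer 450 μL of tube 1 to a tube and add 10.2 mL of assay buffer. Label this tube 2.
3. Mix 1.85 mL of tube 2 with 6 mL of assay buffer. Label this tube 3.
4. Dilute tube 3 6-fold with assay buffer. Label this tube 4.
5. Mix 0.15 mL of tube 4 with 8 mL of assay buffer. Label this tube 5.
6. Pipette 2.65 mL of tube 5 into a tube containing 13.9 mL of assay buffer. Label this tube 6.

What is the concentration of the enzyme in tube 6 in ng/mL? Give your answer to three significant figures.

0.815 ng/mL

Step 1: 2 mL + 10 mL = 12 mL total → factor 12/2 = 6
Step 2: 450 μL + 10.2 mL = 10650 μL total → factor 10650/450 = 23.667
Step 3: 1.85 mL + 6 mL = 7.85 mL total → factor 7.85/1.85 = 4.2432
Step 4: 6-fold → factor 6
Step 5: 0.15 mL + 8 mL = 8.15 mL total → factor 8.15/0.15 = 54.333
Step 6: 2.65 mL + 13.9 mL = 16.55 mL total → factor 16.55/2.65 = 6.2453
Overall dilution factor = 6 × 23.667 × 4.2432 × 6 × 54.333 × 6.2453 = 1.2267 × 10^6
Final = 1.00 mg/mL / 1.2267 × 10^6 = 8.152 × 10^-7 mg/mL = 0.815 ng/mL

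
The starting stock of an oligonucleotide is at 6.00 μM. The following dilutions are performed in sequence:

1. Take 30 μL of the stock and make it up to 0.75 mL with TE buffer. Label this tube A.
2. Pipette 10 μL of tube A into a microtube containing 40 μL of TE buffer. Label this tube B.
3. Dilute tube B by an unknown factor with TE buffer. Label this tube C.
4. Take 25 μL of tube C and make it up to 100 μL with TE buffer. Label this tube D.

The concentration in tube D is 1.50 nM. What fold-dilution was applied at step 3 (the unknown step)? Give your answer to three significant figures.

Step 1: 30 μL brought to 0.75 mL → factor 750/30 = 25
Step 2: 10 μL + 40 μL = 50 μL total → factor 50/10 = 5
Step 3: unknown factor x
Step 4: 25 μL brought to 100 μL → factor 100/25 = 4
Product of known-step factors = 500
Overall factor = 6.00 μM / (1.50 nM) = 4000
x = 4000 / 500 = 8.00

8.00-fold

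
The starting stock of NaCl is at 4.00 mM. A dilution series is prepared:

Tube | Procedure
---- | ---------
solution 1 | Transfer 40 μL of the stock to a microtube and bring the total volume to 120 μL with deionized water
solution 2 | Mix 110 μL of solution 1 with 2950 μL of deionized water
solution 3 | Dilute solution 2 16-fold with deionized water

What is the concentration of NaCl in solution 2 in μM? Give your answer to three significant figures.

Step 1: 40 μL brought to 120 μL → factor 120/40 = 3
Step 2: 110 μL + 2950 μL = 3060 μL total → factor 3060/110 = 27.818
Dilution factor through solution 2 = 3 × 27.818 = 83.455
[solution 2] = 4.00 mM / 83.455 = 0.04793 mM = 47.9 μM

47.9 μM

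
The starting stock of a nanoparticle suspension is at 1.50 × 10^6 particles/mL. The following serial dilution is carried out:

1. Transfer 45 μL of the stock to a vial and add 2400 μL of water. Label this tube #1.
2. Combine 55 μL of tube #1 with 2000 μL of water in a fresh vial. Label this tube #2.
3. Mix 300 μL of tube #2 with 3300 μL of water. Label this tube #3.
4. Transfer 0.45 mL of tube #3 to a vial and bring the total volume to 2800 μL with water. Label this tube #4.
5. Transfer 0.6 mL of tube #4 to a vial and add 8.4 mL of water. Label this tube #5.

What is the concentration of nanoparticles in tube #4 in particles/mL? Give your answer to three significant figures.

9.90 particles/mL

Step 1: 45 μL + 2400 μL = 2445 μL total → factor 2445/45 = 54.333
Step 2: 55 μL + 2000 μL = 2055 μL total → factor 2055/55 = 37.364
Step 3: 300 μL + 3300 μL = 3600 μL total → factor 3600/300 = 12
Step 4: 0.45 mL brought to 2800 μL → factor 2.8/0.45 = 6.2222
Dilution factor through tube #4 = 54.333 × 37.364 × 12 × 6.2222 = 1.5158 × 10^5
[tube #4] = 1.50 × 10^6 particles/mL / 1.5158 × 10^5 = 9.90 particles/mL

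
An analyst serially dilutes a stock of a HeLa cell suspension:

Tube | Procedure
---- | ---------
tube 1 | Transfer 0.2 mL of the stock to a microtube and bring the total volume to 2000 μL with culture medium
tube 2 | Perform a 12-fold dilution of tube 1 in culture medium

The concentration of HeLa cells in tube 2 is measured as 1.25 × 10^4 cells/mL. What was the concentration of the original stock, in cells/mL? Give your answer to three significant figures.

1.50 × 10^6 cells/mL

Step 1: 0.2 mL brought to 2000 μL → factor 2/0.2 = 10
Step 2: 12-fold → factor 12
Overall dilution factor = 10 × 12 = 120
Stock = 1.25 × 10^4 cells/mL × 120 = 1.50 × 10^6 cells/mL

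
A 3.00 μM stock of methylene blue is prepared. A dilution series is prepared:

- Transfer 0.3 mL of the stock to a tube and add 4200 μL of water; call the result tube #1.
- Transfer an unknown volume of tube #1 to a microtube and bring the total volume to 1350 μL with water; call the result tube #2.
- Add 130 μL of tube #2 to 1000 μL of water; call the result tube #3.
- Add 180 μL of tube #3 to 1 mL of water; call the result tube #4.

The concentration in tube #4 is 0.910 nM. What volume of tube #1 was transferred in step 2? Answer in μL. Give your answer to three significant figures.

Step 1: 0.3 mL + 4200 μL = 4.5 mL total → factor 4.5/0.3 = 15
Step 2: v brought to 1350 μL → factor = 1350 μL/v
Step 3: 130 μL + 1000 μL = 1130 μL total → factor 1130/130 = 8.6923
Step 4: 180 μL + 1 mL = 1180 μL total → factor 1180/180 = 6.5556
Product of known-step factors = 854.74
Overall factor = 3.00 μM / (0.910 nM) = 3296.7
Step-2 factor = 3296.7 / 854.74 = 3.857
v = 1350 μL / 3.857 = 350 μL

350 μL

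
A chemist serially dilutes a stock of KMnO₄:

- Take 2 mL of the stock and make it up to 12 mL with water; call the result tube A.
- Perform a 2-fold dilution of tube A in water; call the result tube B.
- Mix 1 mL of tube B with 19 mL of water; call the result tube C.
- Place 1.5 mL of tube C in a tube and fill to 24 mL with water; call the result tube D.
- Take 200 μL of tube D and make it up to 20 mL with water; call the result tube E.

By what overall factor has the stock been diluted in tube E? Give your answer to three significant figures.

Step 1: 2 mL brought to 12 mL → factor 12/2 = 6
Step 2: 2-fold → factor 2
Step 3: 1 mL + 19 mL = 20 mL total → factor 20/1 = 20
Step 4: 1.5 mL brought to 24 mL → factor 24/1.5 = 16
Step 5: 200 μL brought to 20 mL → factor 20000/200 = 100
Overall dilution factor = 6 × 2 × 20 × 16 × 100 = 3.84 × 10^5

3.84 × 10^5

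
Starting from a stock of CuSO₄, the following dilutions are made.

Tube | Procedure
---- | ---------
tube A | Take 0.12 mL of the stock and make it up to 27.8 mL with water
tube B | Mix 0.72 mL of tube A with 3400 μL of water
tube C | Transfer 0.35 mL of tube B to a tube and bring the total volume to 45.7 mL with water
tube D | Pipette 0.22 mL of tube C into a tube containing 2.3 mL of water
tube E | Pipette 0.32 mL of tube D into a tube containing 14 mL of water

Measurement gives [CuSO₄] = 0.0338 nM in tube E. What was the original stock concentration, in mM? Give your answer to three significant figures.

Step 1: 0.12 mL brought to 27.8 mL → factor 27.8/0.12 = 231.67
Step 2: 0.72 mL + 3400 μL = 4.12 mL total → factor 4.12/0.72 = 5.7222
Step 3: 0.35 mL brought to 45.7 mL → factor 45.7/0.35 = 130.57
Step 4: 0.22 mL + 2.3 mL = 2.52 mL total → factor 2.52/0.22 = 11.455
Step 5: 0.32 mL + 14 mL = 14.32 mL total → factor 14.32/0.32 = 44.75
Overall dilution factor = 231.67 × 5.7222 × 130.57 × 11.455 × 44.75 = 8.8725 × 10^7
Stock = 0.0338 nM × 8.8725 × 10^7 = 2.999 × 10^6 nM = 3.00 mM

3.00 mM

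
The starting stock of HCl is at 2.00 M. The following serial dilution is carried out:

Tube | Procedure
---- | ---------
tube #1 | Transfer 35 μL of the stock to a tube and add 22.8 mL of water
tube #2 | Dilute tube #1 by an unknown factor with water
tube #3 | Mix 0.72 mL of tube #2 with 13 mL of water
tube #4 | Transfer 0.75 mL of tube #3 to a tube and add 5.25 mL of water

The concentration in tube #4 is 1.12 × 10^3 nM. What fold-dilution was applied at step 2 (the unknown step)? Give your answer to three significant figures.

Step 1: 35 μL + 22.8 mL = 22835 μL total → factor 22835/35 = 652.43
Step 2: unknown factor x
Step 3: 0.72 mL + 13 mL = 13.72 mL total → factor 13.72/0.72 = 19.056
Step 4: 0.75 mL + 5.25 mL = 6 mL total → factor 6/0.75 = 8
Product of known-step factors = 99459
Overall factor = 2.00 M / (1.12 × 10^3 nM) = 1.7857 × 10^6
x = 1.7857 × 10^6 / 99459 = 18.0

18.0-fold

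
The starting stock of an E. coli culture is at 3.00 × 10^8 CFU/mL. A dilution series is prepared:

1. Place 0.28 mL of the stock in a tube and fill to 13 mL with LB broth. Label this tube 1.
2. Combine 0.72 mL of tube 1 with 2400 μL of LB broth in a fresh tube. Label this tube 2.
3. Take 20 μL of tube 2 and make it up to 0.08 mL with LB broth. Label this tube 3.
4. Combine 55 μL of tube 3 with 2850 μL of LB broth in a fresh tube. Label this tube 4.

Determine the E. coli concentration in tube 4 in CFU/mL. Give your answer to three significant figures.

Step 1: 0.28 mL brought to 13 mL → factor 13/0.28 = 46.429
Step 2: 0.72 mL + 2400 μL = 3.12 mL total → factor 3.12/0.72 = 4.3333
Step 3: 20 μL brought to 0.08 mL → factor 80/20 = 4
Step 4: 55 μL + 2850 μL = 2905 μL total → factor 2905/55 = 52.818
Overall dilution factor = 46.429 × 4.3333 × 4 × 52.818 = 42506
Final = 3.00 × 10^8 CFU/mL / 42506 = 7.06 × 10^3 CFU/mL

7.06 × 10^3 CFU/mL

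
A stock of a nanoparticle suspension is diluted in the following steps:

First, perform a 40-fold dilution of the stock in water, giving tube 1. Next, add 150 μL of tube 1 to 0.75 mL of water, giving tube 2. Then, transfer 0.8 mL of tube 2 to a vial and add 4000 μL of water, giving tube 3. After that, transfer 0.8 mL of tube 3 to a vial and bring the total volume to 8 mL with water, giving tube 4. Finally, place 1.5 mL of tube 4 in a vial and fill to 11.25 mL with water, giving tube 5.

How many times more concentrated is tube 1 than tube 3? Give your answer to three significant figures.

Step 1: 40-fold → factor 40
Step 2: 150 μL + 0.75 mL = 900 μL total → factor 900/150 = 6
Step 3: 0.8 mL + 4000 μL = 4.8 mL total → factor 4.8/0.8 = 6
Dilution factor to tube 1 = 40; to tube 3 = 1440
[tube 1]/[tube 3] = (factor to tube 3)/(factor to tube 1) = 1440/40 = 36.0

36.0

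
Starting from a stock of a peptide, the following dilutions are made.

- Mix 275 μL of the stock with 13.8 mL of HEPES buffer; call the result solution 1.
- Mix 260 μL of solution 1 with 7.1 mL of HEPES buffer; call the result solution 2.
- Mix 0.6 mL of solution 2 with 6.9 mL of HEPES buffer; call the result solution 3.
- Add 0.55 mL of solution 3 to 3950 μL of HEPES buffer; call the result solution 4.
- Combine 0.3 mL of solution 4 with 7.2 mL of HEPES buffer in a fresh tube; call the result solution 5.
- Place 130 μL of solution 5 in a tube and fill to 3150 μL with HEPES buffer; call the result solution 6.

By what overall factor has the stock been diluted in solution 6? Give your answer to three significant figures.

8.98 × 10^7

Step 1: 275 μL + 13.8 mL = 14075 μL total → factor 14075/275 = 51.182
Step 2: 260 μL + 7.1 mL = 7360 μL total → factor 7360/260 = 28.308
Step 3: 0.6 mL + 6.9 mL = 7.5 mL total → factor 7.5/0.6 = 12.5
Step 4: 0.55 mL + 3950 μL = 4.5 mL total → factor 4.5/0.55 = 8.1818
Step 5: 0.3 mL + 7.2 mL = 7.5 mL total → factor 7.5/0.3 = 25
Step 6: 130 μL brought to 3150 μL → factor 3150/130 = 24.231
Overall dilution factor = 51.182 × 28.308 × 12.5 × 8.1818 × 25 × 24.231 = 8.9761 × 10^7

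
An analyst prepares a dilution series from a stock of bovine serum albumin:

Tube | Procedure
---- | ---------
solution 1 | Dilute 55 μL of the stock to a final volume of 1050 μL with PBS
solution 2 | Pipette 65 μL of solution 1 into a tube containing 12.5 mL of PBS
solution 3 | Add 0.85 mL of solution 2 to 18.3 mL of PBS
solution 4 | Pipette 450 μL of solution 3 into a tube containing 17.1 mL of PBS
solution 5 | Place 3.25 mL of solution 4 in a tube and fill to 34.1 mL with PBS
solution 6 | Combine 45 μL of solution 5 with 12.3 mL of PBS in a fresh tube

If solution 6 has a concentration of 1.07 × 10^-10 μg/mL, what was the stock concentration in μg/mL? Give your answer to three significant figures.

0.999 μg/mL

Step 1: 55 μL brought to 1050 μL → factor 1050/55 = 19.091
Step 2: 65 μL + 12.5 mL = 12565 μL total → factor 12565/65 = 193.31
Step 3: 0.85 mL + 18.3 mL = 19.15 mL total → factor 19.15/0.85 = 22.529
Step 4: 450 μL + 17.1 mL = 17550 μL total → factor 17550/450 = 39
Step 5: 3.25 mL brought to 34.1 mL → factor 34.1/3.25 = 10.492
Step 6: 45 μL + 12.3 mL = 12345 μL total → factor 12345/45 = 274.33
Overall dilution factor = 19.091 × 193.31 × 22.529 × 39 × 10.492 × 274.33 = 9.3334 × 10^9
Stock = 1.07 × 10^-10 μg/mL × 9.3334 × 10^9 = 0.999 μg/mL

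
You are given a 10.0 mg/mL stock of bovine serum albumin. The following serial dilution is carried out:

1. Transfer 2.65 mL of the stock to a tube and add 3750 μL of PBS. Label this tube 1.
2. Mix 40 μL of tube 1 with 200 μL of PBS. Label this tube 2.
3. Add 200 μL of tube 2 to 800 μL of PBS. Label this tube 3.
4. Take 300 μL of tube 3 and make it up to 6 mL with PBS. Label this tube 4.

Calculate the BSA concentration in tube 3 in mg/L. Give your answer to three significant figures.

Step 1: 2.65 mL + 3750 μL = 6.4 mL total → factor 6.4/2.65 = 2.4151
Step 2: 40 μL + 200 μL = 240 μL total → factor 240/40 = 6
Step 3: 200 μL + 800 μL = 1000 μL total → factor 1000/200 = 5
Dilution factor through tube 3 = 2.4151 × 6 × 5 = 72.453
[tube 3] = 10.0 mg/mL / 72.453 = 0.1380 mg/mL = 138 mg/L

138 mg/L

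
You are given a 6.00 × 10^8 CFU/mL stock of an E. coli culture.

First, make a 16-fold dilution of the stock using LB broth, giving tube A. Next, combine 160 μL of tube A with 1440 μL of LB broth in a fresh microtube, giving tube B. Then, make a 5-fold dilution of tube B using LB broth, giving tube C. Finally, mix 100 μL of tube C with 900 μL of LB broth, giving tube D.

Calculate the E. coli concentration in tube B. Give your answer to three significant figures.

3.75 × 10^6 CFU/mL

Step 1: 16-fold → factor 16
Step 2: 160 μL + 1440 μL = 1600 μL total → factor 1600/160 = 10
Dilution factor through tube B = 16 × 10 = 160
[tube B] = 6.00 × 10^8 CFU/mL / 160 = 3.75 × 10^6 CFU/mL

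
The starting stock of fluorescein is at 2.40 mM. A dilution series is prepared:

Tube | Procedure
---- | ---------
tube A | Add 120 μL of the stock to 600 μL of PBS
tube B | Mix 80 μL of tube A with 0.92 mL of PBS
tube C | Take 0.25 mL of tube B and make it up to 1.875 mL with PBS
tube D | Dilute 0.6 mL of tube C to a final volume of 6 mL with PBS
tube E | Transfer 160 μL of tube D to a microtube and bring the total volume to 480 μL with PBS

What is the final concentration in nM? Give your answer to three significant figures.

142 nM

Step 1: 120 μL + 600 μL = 720 μL total → factor 720/120 = 6
Step 2: 80 μL + 0.92 mL = 1000 μL total → factor 1000/80 = 12.5
Step 3: 0.25 mL brought to 1.875 mL → factor 1.875/0.25 = 7.5
Step 4: 0.6 mL brought to 6 mL → factor 6/0.6 = 10
Step 5: 160 μL brought to 480 μL → factor 480/160 = 3
Overall dilution factor = 6 × 12.5 × 7.5 × 10 × 3 = 16875
Final = 2.40 mM / 16875 = 0.0001422 mM = 142 nM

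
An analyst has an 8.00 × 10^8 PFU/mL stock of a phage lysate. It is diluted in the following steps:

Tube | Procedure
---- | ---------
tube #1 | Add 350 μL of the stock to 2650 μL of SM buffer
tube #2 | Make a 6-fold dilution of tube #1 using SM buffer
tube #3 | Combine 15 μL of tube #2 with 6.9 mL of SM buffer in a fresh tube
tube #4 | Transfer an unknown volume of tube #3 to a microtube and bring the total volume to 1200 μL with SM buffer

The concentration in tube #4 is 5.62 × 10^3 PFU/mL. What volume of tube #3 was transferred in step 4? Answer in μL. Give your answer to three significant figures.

Step 1: 350 μL + 2650 μL = 3000 μL total → factor 3000/350 = 8.5714
Step 2: 6-fold → factor 6
Step 3: 15 μL + 6.9 mL = 6915 μL total → factor 6915/15 = 461
Step 4: v brought to 1200 μL → factor = 1200 μL/v
Product of known-step factors = 23709
Overall factor = 8.00 × 10^8 PFU/mL / (5.62 × 10^3 PFU/mL) = 1.4235 × 10^5
Step-4 factor = 1.4235 × 10^5 / 23709 = 6.0041
v = 1200 μL / 6.0041 = 200 μL

200 μL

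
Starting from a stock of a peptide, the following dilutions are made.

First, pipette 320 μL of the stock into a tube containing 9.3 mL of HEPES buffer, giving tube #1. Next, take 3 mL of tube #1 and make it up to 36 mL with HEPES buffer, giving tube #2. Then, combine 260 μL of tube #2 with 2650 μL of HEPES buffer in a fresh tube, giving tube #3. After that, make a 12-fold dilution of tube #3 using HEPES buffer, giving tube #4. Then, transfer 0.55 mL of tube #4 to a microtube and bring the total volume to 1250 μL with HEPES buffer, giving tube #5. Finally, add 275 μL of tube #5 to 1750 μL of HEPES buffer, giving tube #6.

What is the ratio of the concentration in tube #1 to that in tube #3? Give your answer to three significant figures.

134

Step 1: 320 μL + 9.3 mL = 9620 μL total → factor 9620/320 = 30.062
Step 2: 3 mL brought to 36 mL → factor 36/3 = 12
Step 3: 260 μL + 2650 μL = 2910 μL total → factor 2910/260 = 11.192
Dilution factor to tube #1 = 30.062; to tube #3 = 4037.6
[tube #1]/[tube #3] = (factor to tube #3)/(factor to tube #1) = 4037.6/30.062 = 134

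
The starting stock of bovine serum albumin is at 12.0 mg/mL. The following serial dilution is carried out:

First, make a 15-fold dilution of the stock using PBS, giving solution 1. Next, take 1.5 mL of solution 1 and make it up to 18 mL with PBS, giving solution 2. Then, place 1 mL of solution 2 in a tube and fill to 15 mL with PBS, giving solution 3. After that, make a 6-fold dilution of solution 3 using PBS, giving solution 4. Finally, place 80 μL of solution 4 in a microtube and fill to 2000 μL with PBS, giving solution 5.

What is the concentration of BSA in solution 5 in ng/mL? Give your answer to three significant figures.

29.6 ng/mL

Step 1: 15-fold → factor 15
Step 2: 1.5 mL brought to 18 mL → factor 18/1.5 = 12
Step 3: 1 mL brought to 15 mL → factor 15/1 = 15
Step 4: 6-fold → factor 6
Step 5: 80 μL brought to 2000 μL → factor 2000/80 = 25
Overall dilution factor = 15 × 12 × 15 × 6 × 25 = 4.05 × 10^5
Final = 12.0 mg/mL / 4.05 × 10^5 = 2.963 × 10^-5 mg/mL = 29.6 ng/mL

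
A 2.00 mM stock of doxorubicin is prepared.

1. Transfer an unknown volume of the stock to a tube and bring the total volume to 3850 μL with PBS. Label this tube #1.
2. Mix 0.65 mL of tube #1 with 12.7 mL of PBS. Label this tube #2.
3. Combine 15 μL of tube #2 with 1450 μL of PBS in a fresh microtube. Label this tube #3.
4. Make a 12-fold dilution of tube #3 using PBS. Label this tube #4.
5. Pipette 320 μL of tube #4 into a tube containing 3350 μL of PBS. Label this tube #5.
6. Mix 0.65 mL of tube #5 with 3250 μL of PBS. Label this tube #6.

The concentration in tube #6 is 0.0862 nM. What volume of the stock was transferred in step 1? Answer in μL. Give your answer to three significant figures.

Step 1: v brought to 3850 μL → factor = 3850 μL/v
Step 2: 0.65 mL + 12.7 mL = 13.35 mL total → factor 13.35/0.65 = 20.538
Step 3: 15 μL + 1450 μL = 1465 μL total → factor 1465/15 = 97.667
Step 4: 12-fold → factor 12
Step 5: 320 μL + 3350 μL = 3670 μL total → factor 3670/320 = 11.469
Step 6: 0.65 mL + 3250 μL = 3.9 mL total → factor 3.9/0.65 = 6
Product of known-step factors = 1.6564 × 10^6
Overall factor = 2.00 mM / (0.0862 nM) = 2.3202 × 10^7
Step-1 factor = 2.3202 × 10^7 / 1.6564 × 10^6 = 14.007
v = 3850 μL / 14.007 = 275 μL

275 μL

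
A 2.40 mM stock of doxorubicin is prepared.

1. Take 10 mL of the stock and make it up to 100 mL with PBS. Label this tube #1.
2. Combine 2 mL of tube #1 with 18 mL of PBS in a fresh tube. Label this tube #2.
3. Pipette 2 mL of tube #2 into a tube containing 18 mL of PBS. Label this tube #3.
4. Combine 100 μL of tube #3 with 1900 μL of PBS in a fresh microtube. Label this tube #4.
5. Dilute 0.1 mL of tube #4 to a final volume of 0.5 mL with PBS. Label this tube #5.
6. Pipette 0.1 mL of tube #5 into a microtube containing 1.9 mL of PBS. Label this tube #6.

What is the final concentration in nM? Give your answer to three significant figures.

1.20 nM

Step 1: 10 mL brought to 100 mL → factor 100/10 = 10
Step 2: 2 mL + 18 mL = 20 mL total → factor 20/2 = 10
Step 3: 2 mL + 18 mL = 20 mL total → factor 20/2 = 10
Step 4: 100 μL + 1900 μL = 2000 μL total → factor 2000/100 = 20
Step 5: 0.1 mL brought to 0.5 mL → factor 0.5/0.1 = 5
Step 6: 0.1 mL + 1.9 mL = 2 mL total → factor 2/0.1 = 20
Overall dilution factor = 10 × 10 × 10 × 20 × 5 × 20 = 2 × 10^6
Final = 2.40 mM / 2 × 10^6 = 1.200 × 10^-6 mM = 1.20 nM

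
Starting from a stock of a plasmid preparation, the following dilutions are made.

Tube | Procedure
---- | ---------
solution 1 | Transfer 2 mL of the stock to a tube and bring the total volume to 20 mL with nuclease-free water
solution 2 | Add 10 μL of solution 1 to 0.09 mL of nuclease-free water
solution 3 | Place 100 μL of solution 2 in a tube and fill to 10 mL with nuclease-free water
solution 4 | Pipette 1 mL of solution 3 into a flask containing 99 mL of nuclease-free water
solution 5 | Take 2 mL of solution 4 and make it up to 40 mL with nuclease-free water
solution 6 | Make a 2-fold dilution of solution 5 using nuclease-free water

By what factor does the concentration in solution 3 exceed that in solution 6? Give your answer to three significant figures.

Step 1: 2 mL brought to 20 mL → factor 20/2 = 10
Step 2: 10 μL + 0.09 mL = 100 μL total → factor 100/10 = 10
Step 3: 100 μL brought to 10 mL → factor 10000/100 = 100
Step 4: 1 mL + 99 mL = 100 mL total → factor 100/1 = 100
Step 5: 2 mL brought to 40 mL → factor 40/2 = 20
Step 6: 2-fold → factor 2
Dilution factor to solution 3 = 10000; to solution 6 = 4 × 10^7
[solution 3]/[solution 6] = (factor to solution 6)/(factor to solution 3) = 4 × 10^7/10000 = 4.00 × 10^3

4.00 × 10^3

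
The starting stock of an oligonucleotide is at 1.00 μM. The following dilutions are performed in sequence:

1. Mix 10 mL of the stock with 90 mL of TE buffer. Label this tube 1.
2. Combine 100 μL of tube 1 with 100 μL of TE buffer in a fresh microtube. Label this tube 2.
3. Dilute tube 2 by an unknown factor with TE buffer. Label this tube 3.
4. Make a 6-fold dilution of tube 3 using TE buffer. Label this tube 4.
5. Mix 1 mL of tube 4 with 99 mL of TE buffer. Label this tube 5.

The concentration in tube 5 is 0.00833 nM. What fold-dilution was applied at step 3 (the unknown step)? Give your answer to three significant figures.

Step 1: 10 mL + 90 mL = 100 mL total → factor 100/10 = 10
Step 2: 100 μL + 100 μL = 200 μL total → factor 200/100 = 2
Step 3: unknown factor x
Step 4: 6-fold → factor 6
Step 5: 1 mL + 99 mL = 100 mL total → factor 100/1 = 100
Product of known-step factors = 12000
Overall factor = 1.00 μM / (0.00833 nM) = 1.2005 × 10^5
x = 1.2005 × 10^5 / 12000 = 10.0

10.0-fold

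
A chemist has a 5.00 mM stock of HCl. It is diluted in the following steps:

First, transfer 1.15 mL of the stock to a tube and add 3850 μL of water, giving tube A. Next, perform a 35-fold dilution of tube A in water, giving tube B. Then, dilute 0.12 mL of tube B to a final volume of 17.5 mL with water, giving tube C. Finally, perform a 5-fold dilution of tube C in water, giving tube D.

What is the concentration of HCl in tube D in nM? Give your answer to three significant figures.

Step 1: 1.15 mL + 3850 μL = 5 mL total → factor 5/1.15 = 4.3478
Step 2: 35-fold → factor 35
Step 3: 0.12 mL brought to 17.5 mL → factor 17.5/0.12 = 145.83
Step 4: 5-fold → factor 5
Overall dilution factor = 4.3478 × 35 × 145.83 × 5 = 1.1096 × 10^5
Final = 5.00 mM / 1.1096 × 10^5 = 4.506 × 10^-5 mM = 45.1 nM

45.1 nM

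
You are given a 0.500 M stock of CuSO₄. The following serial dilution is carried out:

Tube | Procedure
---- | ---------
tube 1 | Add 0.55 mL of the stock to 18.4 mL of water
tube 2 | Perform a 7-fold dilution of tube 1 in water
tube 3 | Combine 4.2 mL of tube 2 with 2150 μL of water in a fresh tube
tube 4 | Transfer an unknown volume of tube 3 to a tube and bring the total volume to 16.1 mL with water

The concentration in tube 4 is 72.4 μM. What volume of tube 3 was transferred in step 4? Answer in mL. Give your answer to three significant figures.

Step 1: 0.55 mL + 18.4 mL = 18.95 mL total → factor 18.95/0.55 = 34.455
Step 2: 7-fold → factor 7
Step 3: 4.2 mL + 2150 μL = 6.35 mL total → factor 6.35/4.2 = 1.5119
Step 4: v brought to 16.1 mL → factor = 16.1 mL/v
Product of known-step factors = 364.64
Overall factor = 0.500 M / (72.4 μM) = 6906.1
Step-4 factor = 6906.1 / 364.64 = 18.939
v = 16.1 mL / 18.939 = 0.850 mL

0.850 mL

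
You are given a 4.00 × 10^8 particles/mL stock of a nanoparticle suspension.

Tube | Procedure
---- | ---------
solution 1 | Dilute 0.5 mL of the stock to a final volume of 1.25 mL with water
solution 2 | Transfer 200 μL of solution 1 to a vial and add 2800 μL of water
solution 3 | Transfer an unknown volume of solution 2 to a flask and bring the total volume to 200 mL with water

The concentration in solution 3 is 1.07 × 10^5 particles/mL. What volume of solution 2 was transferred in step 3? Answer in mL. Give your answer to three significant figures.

Step 1: 0.5 mL brought to 1.25 mL → factor 1.25/0.5 = 2.5
Step 2: 200 μL + 2800 μL = 3000 μL total → factor 3000/200 = 15
Step 3: v brought to 200 mL → factor = 200 mL/v
Product of known-step factors = 37.5
Overall factor = 4.00 × 10^8 particles/mL / (1.07 × 10^5 particles/mL) = 3738.3
Step-3 factor = 3738.3 / 37.5 = 99.688
v = 200 mL / 99.688 = 2.01 mL

2.01 mL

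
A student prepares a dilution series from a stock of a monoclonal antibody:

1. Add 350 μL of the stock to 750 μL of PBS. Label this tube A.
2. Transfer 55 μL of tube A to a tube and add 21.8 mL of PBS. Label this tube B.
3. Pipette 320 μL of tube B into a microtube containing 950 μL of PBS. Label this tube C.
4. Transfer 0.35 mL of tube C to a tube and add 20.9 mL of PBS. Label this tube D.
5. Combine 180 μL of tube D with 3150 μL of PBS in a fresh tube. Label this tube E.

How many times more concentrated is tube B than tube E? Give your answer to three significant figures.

Step 1: 350 μL + 750 μL = 1100 μL total → factor 1100/350 = 3.1429
Step 2: 55 μL + 21.8 mL = 21855 μL total → factor 21855/55 = 397.36
Step 3: 320 μL + 950 μL = 1270 μL total → factor 1270/320 = 3.9688
Step 4: 0.35 mL + 20.9 mL = 21.25 mL total → factor 21.25/0.35 = 60.714
Step 5: 180 μL + 3150 μL = 3330 μL total → factor 3330/180 = 18.5
Dilution factor to tube B = 1248.9; to tube E = 5.5671 × 10^6
[tube B]/[tube E] = (factor to tube E)/(factor to tube B) = 5.5671 × 10^6/1248.9 = 4.46 × 10^3

4.46 × 10^3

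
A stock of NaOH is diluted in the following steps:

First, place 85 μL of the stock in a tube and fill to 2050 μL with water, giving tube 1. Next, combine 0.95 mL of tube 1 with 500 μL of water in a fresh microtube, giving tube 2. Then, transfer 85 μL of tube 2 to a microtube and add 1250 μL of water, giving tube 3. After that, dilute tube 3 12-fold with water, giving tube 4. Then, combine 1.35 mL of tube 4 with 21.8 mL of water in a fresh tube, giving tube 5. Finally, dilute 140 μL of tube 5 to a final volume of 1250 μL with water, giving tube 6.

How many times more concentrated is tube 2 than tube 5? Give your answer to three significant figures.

3.23 × 10^3

Step 1: 85 μL brought to 2050 μL → factor 2050/85 = 24.118
Step 2: 0.95 mL + 500 μL = 1.45 mL total → factor 1.45/0.95 = 1.5263
Step 3: 85 μL + 1250 μL = 1335 μL total → factor 1335/85 = 15.706
Step 4: 12-fold → factor 12
Step 5: 1.35 mL + 21.8 mL = 23.15 mL total → factor 23.15/1.35 = 17.148
Dilution factor to tube 2 = 36.811; to tube 5 = 1.1897 × 10^5
[tube 2]/[tube 5] = (factor to tube 5)/(factor to tube 2) = 1.1897 × 10^5/36.811 = 3.23 × 10^3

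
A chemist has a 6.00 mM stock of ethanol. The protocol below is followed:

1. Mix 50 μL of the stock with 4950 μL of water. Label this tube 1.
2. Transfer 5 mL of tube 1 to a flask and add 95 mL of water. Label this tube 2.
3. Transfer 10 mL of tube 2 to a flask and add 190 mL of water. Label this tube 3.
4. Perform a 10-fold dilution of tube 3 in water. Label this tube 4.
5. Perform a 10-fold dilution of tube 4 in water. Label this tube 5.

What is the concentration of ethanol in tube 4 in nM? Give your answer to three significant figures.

Step 1: 50 μL + 4950 μL = 5000 μL total → factor 5000/50 = 100
Step 2: 5 mL + 95 mL = 100 mL total → factor 100/5 = 20
Step 3: 10 mL + 190 mL = 200 mL total → factor 200/10 = 20
Step 4: 10-fold → factor 10
Dilution factor through tube 4 = 100 × 20 × 20 × 10 = 4 × 10^5
[tube 4] = 6.00 mM / 4 × 10^5 = 1.500 × 10^-5 mM = 15.0 nM

15.0 nM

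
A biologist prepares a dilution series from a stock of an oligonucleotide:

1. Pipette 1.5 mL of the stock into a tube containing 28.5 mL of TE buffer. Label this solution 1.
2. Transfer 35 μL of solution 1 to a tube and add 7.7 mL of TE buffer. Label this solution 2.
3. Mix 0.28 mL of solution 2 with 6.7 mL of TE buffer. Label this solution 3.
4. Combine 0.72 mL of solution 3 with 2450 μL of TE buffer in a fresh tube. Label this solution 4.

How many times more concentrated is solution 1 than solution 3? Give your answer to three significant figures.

Step 1: 1.5 mL + 28.5 mL = 30 mL total → factor 30/1.5 = 20
Step 2: 35 μL + 7.7 mL = 7735 μL total → factor 7735/35 = 221
Step 3: 0.28 mL + 6.7 mL = 6.98 mL total → factor 6.98/0.28 = 24.929
Dilution factor to solution 1 = 20; to solution 3 = 1.1018 × 10^5
[solution 1]/[solution 3] = (factor to solution 3)/(factor to solution 1) = 1.1018 × 10^5/20 = 5.51 × 10^3

5.51 × 10^3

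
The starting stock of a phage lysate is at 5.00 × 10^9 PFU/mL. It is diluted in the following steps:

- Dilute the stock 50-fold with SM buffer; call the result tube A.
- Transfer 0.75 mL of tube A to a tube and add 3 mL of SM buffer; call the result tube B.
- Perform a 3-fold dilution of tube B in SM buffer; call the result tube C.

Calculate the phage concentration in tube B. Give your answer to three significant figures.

2.00 × 10^7 PFU/mL

Step 1: 50-fold → factor 50
Step 2: 0.75 mL + 3 mL = 3.75 mL total → factor 3.75/0.75 = 5
Dilution factor through tube B = 50 × 5 = 250
[tube B] = 5.00 × 10^9 PFU/mL / 250 = 2.00 × 10^7 PFU/mL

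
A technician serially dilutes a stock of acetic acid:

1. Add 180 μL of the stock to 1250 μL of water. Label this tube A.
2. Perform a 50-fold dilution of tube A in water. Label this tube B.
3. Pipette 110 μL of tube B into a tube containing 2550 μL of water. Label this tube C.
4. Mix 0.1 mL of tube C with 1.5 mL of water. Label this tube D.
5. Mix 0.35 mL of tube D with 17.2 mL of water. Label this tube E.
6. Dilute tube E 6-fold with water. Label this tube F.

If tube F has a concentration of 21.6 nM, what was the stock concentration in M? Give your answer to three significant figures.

0.999 M

Step 1: 180 μL + 1250 μL = 1430 μL total → factor 1430/180 = 7.9444
Step 2: 50-fold → factor 50
Step 3: 110 μL + 2550 μL = 2660 μL total → factor 2660/110 = 24.182
Step 4: 0.1 mL + 1.5 mL = 1.6 mL total → factor 1.6/0.1 = 16
Step 5: 0.35 mL + 17.2 mL = 17.55 mL total → factor 17.55/0.35 = 50.143
Step 6: 6-fold → factor 6
Overall dilution factor = 7.9444 × 50 × 24.182 × 16 × 50.143 × 6 = 4.6238 × 10^7
Stock = 21.6 nM × 4.6238 × 10^7 = 9.987 × 10^8 nM = 0.999 M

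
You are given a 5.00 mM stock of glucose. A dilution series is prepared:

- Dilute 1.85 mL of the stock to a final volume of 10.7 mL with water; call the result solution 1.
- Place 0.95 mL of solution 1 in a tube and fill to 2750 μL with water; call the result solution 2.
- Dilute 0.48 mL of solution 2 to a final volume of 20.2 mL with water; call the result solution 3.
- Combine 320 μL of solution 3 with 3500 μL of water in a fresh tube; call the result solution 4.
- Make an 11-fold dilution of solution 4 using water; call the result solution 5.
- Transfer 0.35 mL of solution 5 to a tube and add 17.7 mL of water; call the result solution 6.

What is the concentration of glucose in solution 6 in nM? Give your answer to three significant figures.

1.05 nM

Step 1: 1.85 mL brought to 10.7 mL → factor 10.7/1.85 = 5.7838
Step 2: 0.95 mL brought to 2750 μL → factor 2.75/0.95 = 2.8947
Step 3: 0.48 mL brought to 20.2 mL → factor 20.2/0.48 = 42.083
Step 4: 320 μL + 3500 μL = 3820 μL total → factor 3820/320 = 11.938
Step 5: 11-fold → factor 11
Step 6: 0.35 mL + 17.7 mL = 18.05 mL total → factor 18.05/0.35 = 51.571
Overall dilution factor = 5.7838 × 2.8947 × 42.083 × 11.938 × 11 × 51.571 = 4.7714 × 10^6
Final = 5.00 mM / 4.7714 × 10^6 = 1.048 × 10^-6 mM = 1.05 nM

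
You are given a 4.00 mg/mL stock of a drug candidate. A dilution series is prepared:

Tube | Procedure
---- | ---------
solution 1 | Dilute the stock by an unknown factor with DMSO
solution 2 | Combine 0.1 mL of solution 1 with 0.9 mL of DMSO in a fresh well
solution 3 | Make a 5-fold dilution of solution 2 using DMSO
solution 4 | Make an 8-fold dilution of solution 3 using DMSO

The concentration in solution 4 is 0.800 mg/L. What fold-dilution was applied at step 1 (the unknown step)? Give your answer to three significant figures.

Step 1: unknown factor x
Step 2: 0.1 mL + 0.9 mL = 1 mL total → factor 1/0.1 = 10
Step 3: 5-fold → factor 5
Step 4: 8-fold → factor 8
Product of known-step factors = 400
Overall factor = 4.00 mg/mL / (0.800 mg/L) = 5000
x = 5000 / 400 = 12.5

12.5-fold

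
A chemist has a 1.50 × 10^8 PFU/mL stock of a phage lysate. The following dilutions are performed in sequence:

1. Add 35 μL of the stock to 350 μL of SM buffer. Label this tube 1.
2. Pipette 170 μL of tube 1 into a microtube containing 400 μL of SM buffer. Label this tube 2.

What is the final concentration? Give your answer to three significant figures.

4.07 × 10^6 PFU/mL

Step 1: 35 μL + 350 μL = 385 μL total → factor 385/35 = 11
Step 2: 170 μL + 400 μL = 570 μL total → factor 570/170 = 3.3529
Overall dilution factor = 11 × 3.3529 = 36.882
Final = 1.50 × 10^8 PFU/mL / 36.882 = 4.07 × 10^6 PFU/mL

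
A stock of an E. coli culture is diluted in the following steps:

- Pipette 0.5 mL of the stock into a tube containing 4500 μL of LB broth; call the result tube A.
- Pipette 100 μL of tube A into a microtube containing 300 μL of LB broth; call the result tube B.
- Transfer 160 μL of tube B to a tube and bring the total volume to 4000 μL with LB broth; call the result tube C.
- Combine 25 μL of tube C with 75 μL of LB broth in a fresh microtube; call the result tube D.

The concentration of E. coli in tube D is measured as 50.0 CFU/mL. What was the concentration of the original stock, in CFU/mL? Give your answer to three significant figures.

2.00 × 10^5 CFU/mL

Step 1: 0.5 mL + 4500 μL = 5 mL total → factor 5/0.5 = 10
Step 2: 100 μL + 300 μL = 400 μL total → factor 400/100 = 4
Step 3: 160 μL brought to 4000 μL → factor 4000/160 = 25
Step 4: 25 μL + 75 μL = 100 μL total → factor 100/25 = 4
Overall dilution factor = 10 × 4 × 25 × 4 = 4000
Stock = 50.0 CFU/mL × 4000 = 2.00 × 10^5 CFU/mL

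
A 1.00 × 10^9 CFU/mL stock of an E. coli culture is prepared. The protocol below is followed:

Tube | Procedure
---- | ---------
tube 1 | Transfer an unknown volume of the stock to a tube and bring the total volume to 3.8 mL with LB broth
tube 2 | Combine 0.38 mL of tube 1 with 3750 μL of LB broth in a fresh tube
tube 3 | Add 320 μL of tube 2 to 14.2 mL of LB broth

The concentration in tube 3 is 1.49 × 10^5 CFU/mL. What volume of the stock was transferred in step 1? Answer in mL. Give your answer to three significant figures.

0.279 mL

Step 1: v brought to 3.8 mL → factor = 3.8 mL/v
Step 2: 0.38 mL + 3750 μL = 4.13 mL total → factor 4.13/0.38 = 10.868
Step 3: 320 μL + 14.2 mL = 14520 μL total → factor 14520/320 = 45.375
Product of known-step factors = 493.15
Overall factor = 1.00 × 10^9 CFU/mL / (1.49 × 10^5 CFU/mL) = 6711.4
Step-1 factor = 6711.4 / 493.15 = 13.609
v = 3.8 mL / 13.609 = 0.279 mL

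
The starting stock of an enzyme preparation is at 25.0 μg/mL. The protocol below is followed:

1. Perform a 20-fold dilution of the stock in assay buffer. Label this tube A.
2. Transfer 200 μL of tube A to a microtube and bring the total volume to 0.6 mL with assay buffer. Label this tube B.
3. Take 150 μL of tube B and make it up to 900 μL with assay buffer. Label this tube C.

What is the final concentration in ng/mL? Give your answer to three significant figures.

Step 1: 20-fold → factor 20
Step 2: 200 μL brought to 0.6 mL → factor 600/200 = 3
Step 3: 150 μL brought to 900 μL → factor 900/150 = 6
Overall dilution factor = 20 × 3 × 6 = 360
Final = 25.0 μg/mL / 360 = 0.06944 μg/mL = 69.4 ng/mL

69.4 ng/mL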